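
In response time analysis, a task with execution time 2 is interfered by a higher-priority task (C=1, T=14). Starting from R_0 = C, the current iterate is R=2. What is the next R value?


R_next = C + ceil(R_prev / T_hp) * C_hp
ceil(2 / 14) = ceil(0.1429) = 1
Interference = 1 * 1 = 1
R_next = 2 + 1 = 3

3


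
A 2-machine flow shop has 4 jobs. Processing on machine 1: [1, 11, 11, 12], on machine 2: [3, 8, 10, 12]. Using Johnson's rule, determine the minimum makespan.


Apply Johnson's rule:
  Group 1 (a <= b): [(1, 1, 3), (4, 12, 12)]
  Group 2 (a > b): [(3, 11, 10), (2, 11, 8)]
Optimal job order: [1, 4, 3, 2]
Schedule:
  Job 1: M1 done at 1, M2 done at 4
  Job 4: M1 done at 13, M2 done at 25
  Job 3: M1 done at 24, M2 done at 35
  Job 2: M1 done at 35, M2 done at 43
Makespan = 43

43


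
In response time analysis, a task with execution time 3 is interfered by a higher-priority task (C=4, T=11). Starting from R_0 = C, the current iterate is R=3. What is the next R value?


R_next = C + ceil(R_prev / T_hp) * C_hp
ceil(3 / 11) = ceil(0.2727) = 1
Interference = 1 * 4 = 4
R_next = 3 + 4 = 7

7


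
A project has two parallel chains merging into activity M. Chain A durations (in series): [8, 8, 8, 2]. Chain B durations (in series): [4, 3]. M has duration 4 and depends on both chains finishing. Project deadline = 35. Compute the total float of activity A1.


Forward pass: ES(A1) = sum of predecessors on chain A = 0
EF = ES + duration = 0 + 8 = 8
Backward pass: LF(M) = deadline = 35; LS(M) = 35 - 4 = 31
LF(A1) = LS(M) - sum(successors on chain A) = 31 - 18 = 13
LS = LF - duration = 13 - 8 = 5
Total float = LS - ES = 5 - 0 = 5

5


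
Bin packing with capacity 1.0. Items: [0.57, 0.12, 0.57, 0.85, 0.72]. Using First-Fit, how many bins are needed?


Place items sequentially using First-Fit:
  Item 0.57 -> new Bin 1
  Item 0.12 -> Bin 1 (now 0.69)
  Item 0.57 -> new Bin 2
  Item 0.85 -> new Bin 3
  Item 0.72 -> new Bin 4
Total bins used = 4

4


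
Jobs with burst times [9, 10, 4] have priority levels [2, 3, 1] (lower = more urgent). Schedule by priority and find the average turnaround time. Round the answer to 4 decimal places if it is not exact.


Sort by priority (ascending = highest first):
Order: [(1, 4), (2, 9), (3, 10)]
Completion times:
  Priority 1, burst=4, C=4
  Priority 2, burst=9, C=13
  Priority 3, burst=10, C=23
Average turnaround = 40/3 = 13.3333

13.3333


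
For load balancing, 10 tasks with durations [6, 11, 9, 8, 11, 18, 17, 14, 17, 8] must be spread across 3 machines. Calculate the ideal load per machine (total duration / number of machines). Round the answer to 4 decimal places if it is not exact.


Total processing time = 6 + 11 + 9 + 8 + 11 + 18 + 17 + 14 + 17 + 8 = 119
Number of machines = 3
Ideal balanced load = 119 / 3 = 39.6667

39.6667


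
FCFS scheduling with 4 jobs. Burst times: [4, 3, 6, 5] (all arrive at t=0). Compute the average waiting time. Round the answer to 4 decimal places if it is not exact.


FCFS order (as given): [4, 3, 6, 5]
Waiting times:
  Job 1: wait = 0
  Job 2: wait = 4
  Job 3: wait = 7
  Job 4: wait = 13
Sum of waiting times = 24
Average waiting time = 24/4 = 6.0

6.0


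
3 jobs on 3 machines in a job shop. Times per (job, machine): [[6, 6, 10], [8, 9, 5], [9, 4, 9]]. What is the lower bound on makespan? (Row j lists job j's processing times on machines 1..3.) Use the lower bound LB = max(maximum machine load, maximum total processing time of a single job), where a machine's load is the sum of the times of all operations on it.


Machine loads:
  Machine 1: 6 + 8 + 9 = 23
  Machine 2: 6 + 9 + 4 = 19
  Machine 3: 10 + 5 + 9 = 24
Max machine load = 24
Job totals:
  Job 1: 22
  Job 2: 22
  Job 3: 22
Max job total = 22
Lower bound = max(24, 22) = 24

24


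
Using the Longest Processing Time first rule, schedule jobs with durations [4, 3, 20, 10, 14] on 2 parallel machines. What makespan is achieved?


Sort jobs in decreasing order (LPT): [20, 14, 10, 4, 3]
Assign each job to the least loaded machine:
  Machine 1: jobs [20, 4, 3], load = 27
  Machine 2: jobs [14, 10], load = 24
Makespan = max load = 27

27


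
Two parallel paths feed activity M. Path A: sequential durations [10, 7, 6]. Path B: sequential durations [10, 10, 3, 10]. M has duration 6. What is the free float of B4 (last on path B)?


ES(B4) = sum of predecessors on chain B = 23
EF(B4) = ES + duration = 23 + 10 = 33
Successor of B4 is M. ES(M) = max(sum(A), sum(B)) = max(23, 33) = 33
Free float = ES(successor) - EF(current) = 33 - 33 = 0

0


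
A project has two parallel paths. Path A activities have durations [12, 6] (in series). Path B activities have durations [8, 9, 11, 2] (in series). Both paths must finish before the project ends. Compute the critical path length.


Path A total = 12 + 6 = 18
Path B total = 8 + 9 + 11 + 2 = 30
Critical path = longest path = max(18, 30) = 30

30


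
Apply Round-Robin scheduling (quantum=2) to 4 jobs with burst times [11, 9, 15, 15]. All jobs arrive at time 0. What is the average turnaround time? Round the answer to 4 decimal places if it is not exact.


Time quantum = 2
Execution trace:
  J1 runs 2 units, time = 2
  J2 runs 2 units, time = 4
  J3 runs 2 units, time = 6
  J4 runs 2 units, time = 8
  J1 runs 2 units, time = 10
  J2 runs 2 units, time = 12
  J3 runs 2 units, time = 14
  J4 runs 2 units, time = 16
  J1 runs 2 units, time = 18
  J2 runs 2 units, time = 20
  J3 runs 2 units, time = 22
  J4 runs 2 units, time = 24
  J1 runs 2 units, time = 26
  J2 runs 2 units, time = 28
  J3 runs 2 units, time = 30
  J4 runs 2 units, time = 32
  J1 runs 2 units, time = 34
  J2 runs 1 units, time = 35
  J3 runs 2 units, time = 37
  J4 runs 2 units, time = 39
  J1 runs 1 units, time = 40
  J3 runs 2 units, time = 42
  J4 runs 2 units, time = 44
  J3 runs 2 units, time = 46
  J4 runs 2 units, time = 48
  J3 runs 1 units, time = 49
  J4 runs 1 units, time = 50
Finish times: [40, 35, 49, 50]
Average turnaround = 174/4 = 43.5

43.5


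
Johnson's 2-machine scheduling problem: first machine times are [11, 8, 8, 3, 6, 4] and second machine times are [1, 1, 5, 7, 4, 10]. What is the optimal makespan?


Apply Johnson's rule:
  Group 1 (a <= b): [(4, 3, 7), (6, 4, 10)]
  Group 2 (a > b): [(3, 8, 5), (5, 6, 4), (1, 11, 1), (2, 8, 1)]
Optimal job order: [4, 6, 3, 5, 1, 2]
Schedule:
  Job 4: M1 done at 3, M2 done at 10
  Job 6: M1 done at 7, M2 done at 20
  Job 3: M1 done at 15, M2 done at 25
  Job 5: M1 done at 21, M2 done at 29
  Job 1: M1 done at 32, M2 done at 33
  Job 2: M1 done at 40, M2 done at 41
Makespan = 41

41


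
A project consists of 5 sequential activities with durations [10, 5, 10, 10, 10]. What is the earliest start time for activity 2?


Activity 2 starts after activities 1 through 1 complete.
Predecessor durations: [10]
ES = 10 = 10

10


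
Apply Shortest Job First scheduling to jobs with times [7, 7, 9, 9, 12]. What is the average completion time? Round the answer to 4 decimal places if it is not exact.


SJF order (ascending): [7, 7, 9, 9, 12]
Completion times:
  Job 1: burst=7, C=7
  Job 2: burst=7, C=14
  Job 3: burst=9, C=23
  Job 4: burst=9, C=32
  Job 5: burst=12, C=44
Average completion = 120/5 = 24.0

24.0


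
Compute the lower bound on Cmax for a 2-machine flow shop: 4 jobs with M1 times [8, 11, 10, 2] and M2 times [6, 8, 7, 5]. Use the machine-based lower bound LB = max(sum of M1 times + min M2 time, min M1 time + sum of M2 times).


LB1 = sum(M1 times) + min(M2 times) = 31 + 5 = 36
LB2 = min(M1 times) + sum(M2 times) = 2 + 26 = 28
Lower bound = max(LB1, LB2) = max(36, 28) = 36

36


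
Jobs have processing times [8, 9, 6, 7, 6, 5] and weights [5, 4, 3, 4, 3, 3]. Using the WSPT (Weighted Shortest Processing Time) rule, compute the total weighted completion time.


Compute p/w ratios and sort ascending (WSPT): [(8, 5), (5, 3), (7, 4), (6, 3), (6, 3), (9, 4)]
Compute weighted completion times:
  Job (p=8,w=5): C=8, w*C=5*8=40
  Job (p=5,w=3): C=13, w*C=3*13=39
  Job (p=7,w=4): C=20, w*C=4*20=80
  Job (p=6,w=3): C=26, w*C=3*26=78
  Job (p=6,w=3): C=32, w*C=3*32=96
  Job (p=9,w=4): C=41, w*C=4*41=164
Total weighted completion time = 497

497


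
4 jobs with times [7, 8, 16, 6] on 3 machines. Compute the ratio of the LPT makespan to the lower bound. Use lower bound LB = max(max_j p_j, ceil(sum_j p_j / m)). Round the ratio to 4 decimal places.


LPT order: [16, 8, 7, 6]
Machine loads after assignment: [16, 8, 13]
LPT makespan = 16
Lower bound = max(max_job, ceil(total/3)) = max(16, 13) = 16
Ratio = 16 / 16 = 1.0

1.0


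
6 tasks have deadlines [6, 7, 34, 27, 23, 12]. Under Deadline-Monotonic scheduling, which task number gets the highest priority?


Sort tasks by relative deadline (ascending):
  Task 1: deadline = 6
  Task 2: deadline = 7
  Task 6: deadline = 12
  Task 5: deadline = 23
  Task 4: deadline = 27
  Task 3: deadline = 34
Priority order (highest first): [1, 2, 6, 5, 4, 3]
Highest priority task = 1

1


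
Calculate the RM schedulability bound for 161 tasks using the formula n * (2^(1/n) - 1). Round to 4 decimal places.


Compute 2^(1/161) = 1.0043145429
Subtract 1: 1.0043145429 - 1 = 0.0043145429
Multiply by n: 161 * 0.0043145429 = 0.6946414069
Round to 4 dp: 0.6946

0.6946


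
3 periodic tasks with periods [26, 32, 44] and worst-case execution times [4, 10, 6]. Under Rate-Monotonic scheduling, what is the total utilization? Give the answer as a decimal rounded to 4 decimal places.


Compute individual utilizations (exact fractions):
  Task 1: C/T = 4/26 = 2/13 (approx. 0.1538)
  Task 2: C/T = 10/32 = 5/16 (approx. 0.3125)
  Task 3: C/T = 6/44 = 3/22 (approx. 0.1364)
Total utilization U = 2/13 + 5/16 + 3/22 = 1379/2288
Rounded to 4 decimal places: U = 0.6027
RM (Liu & Layland) bound for 3 tasks = 0.779763; compare with U = 1379/2288 (approx. 0.602710)
U <= bound, so schedulable by RM sufficient condition.

0.6027


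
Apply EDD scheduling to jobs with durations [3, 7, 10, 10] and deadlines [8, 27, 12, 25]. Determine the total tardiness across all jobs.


Sort by due date (EDD order): [(3, 8), (10, 12), (10, 25), (7, 27)]
Compute completion times and tardiness:
  Job 1: p=3, d=8, C=3, tardiness=max(0,3-8)=0
  Job 2: p=10, d=12, C=13, tardiness=max(0,13-12)=1
  Job 3: p=10, d=25, C=23, tardiness=max(0,23-25)=0
  Job 4: p=7, d=27, C=30, tardiness=max(0,30-27)=3
Total tardiness = 4

4


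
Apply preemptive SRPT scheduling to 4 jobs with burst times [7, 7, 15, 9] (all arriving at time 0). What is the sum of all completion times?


Since all jobs arrive at t=0, SRPT equals SPT ordering.
SPT order: [7, 7, 9, 15]
Completion times:
  Job 1: p=7, C=7
  Job 2: p=7, C=14
  Job 3: p=9, C=23
  Job 4: p=15, C=38
Total completion time = 7 + 14 + 23 + 38 = 82

82


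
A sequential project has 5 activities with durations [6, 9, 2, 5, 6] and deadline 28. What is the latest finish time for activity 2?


LF(activity 2) = deadline - sum of successor durations
Successors: activities 3 through 5 with durations [2, 5, 6]
Sum of successor durations = 13
LF = 28 - 13 = 15

15


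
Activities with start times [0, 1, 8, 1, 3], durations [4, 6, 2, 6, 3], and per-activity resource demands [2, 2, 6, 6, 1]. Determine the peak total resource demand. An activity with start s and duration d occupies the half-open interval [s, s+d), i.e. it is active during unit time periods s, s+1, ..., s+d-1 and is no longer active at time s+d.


Each activity i is active on [start_i, start_i + duration_i).
Compute total resource usage per time slot:
  t=0: active resources = [2], total = 2
  t=1: active resources = [2, 2, 6], total = 10
  t=2: active resources = [2, 2, 6], total = 10
  t=3: active resources = [2, 2, 6, 1], total = 11
  t=4: active resources = [2, 6, 1], total = 9
  t=5: active resources = [2, 6, 1], total = 9
  t=6: active resources = [2, 6], total = 8
  t=7: active resources = [], total = 0
  t=8: active resources = [6], total = 6
  t=9: active resources = [6], total = 6
Peak resource demand = 11

11


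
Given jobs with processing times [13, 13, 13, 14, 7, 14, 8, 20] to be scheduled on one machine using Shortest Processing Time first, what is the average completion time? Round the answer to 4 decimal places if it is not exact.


Sort jobs by processing time (SPT order): [7, 8, 13, 13, 13, 14, 14, 20]
Compute completion times sequentially:
  Job 1: processing = 7, completes at 7
  Job 2: processing = 8, completes at 15
  Job 3: processing = 13, completes at 28
  Job 4: processing = 13, completes at 41
  Job 5: processing = 13, completes at 54
  Job 6: processing = 14, completes at 68
  Job 7: processing = 14, completes at 82
  Job 8: processing = 20, completes at 102
Sum of completion times = 397
Average completion time = 397/8 = 49.625

49.625


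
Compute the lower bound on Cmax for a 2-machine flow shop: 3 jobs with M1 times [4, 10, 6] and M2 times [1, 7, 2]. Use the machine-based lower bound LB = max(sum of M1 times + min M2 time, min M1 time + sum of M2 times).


LB1 = sum(M1 times) + min(M2 times) = 20 + 1 = 21
LB2 = min(M1 times) + sum(M2 times) = 4 + 10 = 14
Lower bound = max(LB1, LB2) = max(21, 14) = 21

21


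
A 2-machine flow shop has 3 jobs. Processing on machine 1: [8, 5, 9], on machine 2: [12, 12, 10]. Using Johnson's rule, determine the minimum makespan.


Apply Johnson's rule:
  Group 1 (a <= b): [(2, 5, 12), (1, 8, 12), (3, 9, 10)]
  Group 2 (a > b): []
Optimal job order: [2, 1, 3]
Schedule:
  Job 2: M1 done at 5, M2 done at 17
  Job 1: M1 done at 13, M2 done at 29
  Job 3: M1 done at 22, M2 done at 39
Makespan = 39

39


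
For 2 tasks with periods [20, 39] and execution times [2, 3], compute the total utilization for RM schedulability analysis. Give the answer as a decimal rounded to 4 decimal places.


Compute individual utilizations (exact fractions):
  Task 1: C/T = 2/20 = 1/10 (approx. 0.1)
  Task 2: C/T = 3/39 = 1/13 (approx. 0.0769)
Total utilization U = 1/10 + 1/13 = 23/130
Rounded to 4 decimal places: U = 0.1769
RM (Liu & Layland) bound for 2 tasks = 0.828427; compare with U = 23/130 (approx. 0.176923)
U <= bound, so schedulable by RM sufficient condition.

0.1769


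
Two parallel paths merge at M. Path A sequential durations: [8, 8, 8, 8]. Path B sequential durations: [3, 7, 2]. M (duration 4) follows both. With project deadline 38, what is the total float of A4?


Forward pass: ES(A4) = sum of predecessors on chain A = 24
EF = ES + duration = 24 + 8 = 32
Backward pass: LF(M) = deadline = 38; LS(M) = 38 - 4 = 34
LF(A4) = LS(M) - sum(successors on chain A) = 34 - 0 = 34
LS = LF - duration = 34 - 8 = 26
Total float = LS - ES = 26 - 24 = 2

2


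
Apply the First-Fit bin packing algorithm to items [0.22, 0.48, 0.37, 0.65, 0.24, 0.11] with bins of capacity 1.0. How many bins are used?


Place items sequentially using First-Fit:
  Item 0.22 -> new Bin 1
  Item 0.48 -> Bin 1 (now 0.7)
  Item 0.37 -> new Bin 2
  Item 0.65 -> new Bin 3
  Item 0.24 -> Bin 1 (now 0.94)
  Item 0.11 -> Bin 2 (now 0.48)
Total bins used = 3

3


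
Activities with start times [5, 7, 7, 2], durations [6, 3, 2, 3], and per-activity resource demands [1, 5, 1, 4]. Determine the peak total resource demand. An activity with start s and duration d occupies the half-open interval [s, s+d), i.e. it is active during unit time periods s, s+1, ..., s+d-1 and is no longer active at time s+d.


Each activity i is active on [start_i, start_i + duration_i).
Compute total resource usage per time slot:
  t=0: active resources = [], total = 0
  t=1: active resources = [], total = 0
  t=2: active resources = [4], total = 4
  t=3: active resources = [4], total = 4
  t=4: active resources = [4], total = 4
  t=5: active resources = [1], total = 1
  t=6: active resources = [1], total = 1
  t=7: active resources = [1, 5, 1], total = 7
  t=8: active resources = [1, 5, 1], total = 7
  t=9: active resources = [1, 5], total = 6
  t=10: active resources = [1], total = 1
Peak resource demand = 7

7


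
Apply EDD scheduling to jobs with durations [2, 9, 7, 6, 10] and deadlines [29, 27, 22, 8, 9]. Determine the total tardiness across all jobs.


Sort by due date (EDD order): [(6, 8), (10, 9), (7, 22), (9, 27), (2, 29)]
Compute completion times and tardiness:
  Job 1: p=6, d=8, C=6, tardiness=max(0,6-8)=0
  Job 2: p=10, d=9, C=16, tardiness=max(0,16-9)=7
  Job 3: p=7, d=22, C=23, tardiness=max(0,23-22)=1
  Job 4: p=9, d=27, C=32, tardiness=max(0,32-27)=5
  Job 5: p=2, d=29, C=34, tardiness=max(0,34-29)=5
Total tardiness = 18

18


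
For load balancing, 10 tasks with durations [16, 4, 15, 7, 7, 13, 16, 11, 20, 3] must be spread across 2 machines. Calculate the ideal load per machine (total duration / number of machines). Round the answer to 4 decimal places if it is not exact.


Total processing time = 16 + 4 + 15 + 7 + 7 + 13 + 16 + 11 + 20 + 3 = 112
Number of machines = 2
Ideal balanced load = 112 / 2 = 56.0

56.0


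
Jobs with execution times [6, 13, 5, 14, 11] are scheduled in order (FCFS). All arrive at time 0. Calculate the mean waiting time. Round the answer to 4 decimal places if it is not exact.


FCFS order (as given): [6, 13, 5, 14, 11]
Waiting times:
  Job 1: wait = 0
  Job 2: wait = 6
  Job 3: wait = 19
  Job 4: wait = 24
  Job 5: wait = 38
Sum of waiting times = 87
Average waiting time = 87/5 = 17.4

17.4


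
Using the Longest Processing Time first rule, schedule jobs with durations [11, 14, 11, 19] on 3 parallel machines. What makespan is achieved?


Sort jobs in decreasing order (LPT): [19, 14, 11, 11]
Assign each job to the least loaded machine:
  Machine 1: jobs [19], load = 19
  Machine 2: jobs [14], load = 14
  Machine 3: jobs [11, 11], load = 22
Makespan = max load = 22

22


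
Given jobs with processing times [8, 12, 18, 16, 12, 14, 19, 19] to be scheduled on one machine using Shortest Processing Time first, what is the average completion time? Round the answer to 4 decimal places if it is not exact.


Sort jobs by processing time (SPT order): [8, 12, 12, 14, 16, 18, 19, 19]
Compute completion times sequentially:
  Job 1: processing = 8, completes at 8
  Job 2: processing = 12, completes at 20
  Job 3: processing = 12, completes at 32
  Job 4: processing = 14, completes at 46
  Job 5: processing = 16, completes at 62
  Job 6: processing = 18, completes at 80
  Job 7: processing = 19, completes at 99
  Job 8: processing = 19, completes at 118
Sum of completion times = 465
Average completion time = 465/8 = 58.125

58.125


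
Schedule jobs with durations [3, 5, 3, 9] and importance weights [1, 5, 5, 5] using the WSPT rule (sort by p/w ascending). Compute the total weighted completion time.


Compute p/w ratios and sort ascending (WSPT): [(3, 5), (5, 5), (9, 5), (3, 1)]
Compute weighted completion times:
  Job (p=3,w=5): C=3, w*C=5*3=15
  Job (p=5,w=5): C=8, w*C=5*8=40
  Job (p=9,w=5): C=17, w*C=5*17=85
  Job (p=3,w=1): C=20, w*C=1*20=20
Total weighted completion time = 160

160


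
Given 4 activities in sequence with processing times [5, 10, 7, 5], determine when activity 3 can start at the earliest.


Activity 3 starts after activities 1 through 2 complete.
Predecessor durations: [5, 10]
ES = 5 + 10 = 15

15


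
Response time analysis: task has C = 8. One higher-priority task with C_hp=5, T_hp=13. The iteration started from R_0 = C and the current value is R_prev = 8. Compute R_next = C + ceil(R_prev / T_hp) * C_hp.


R_next = C + ceil(R_prev / T_hp) * C_hp
ceil(8 / 13) = ceil(0.6154) = 1
Interference = 1 * 5 = 5
R_next = 8 + 5 = 13

13


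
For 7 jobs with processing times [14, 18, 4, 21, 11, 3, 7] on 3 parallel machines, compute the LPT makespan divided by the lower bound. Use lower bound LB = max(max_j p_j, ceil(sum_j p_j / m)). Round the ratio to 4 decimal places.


LPT order: [21, 18, 14, 11, 7, 4, 3]
Machine loads after assignment: [28, 25, 25]
LPT makespan = 28
Lower bound = max(max_job, ceil(total/3)) = max(21, 26) = 26
Ratio = 28 / 26 = 1.0769

1.0769


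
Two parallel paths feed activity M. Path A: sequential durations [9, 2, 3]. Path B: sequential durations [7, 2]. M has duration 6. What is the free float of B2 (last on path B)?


ES(B2) = sum of predecessors on chain B = 7
EF(B2) = ES + duration = 7 + 2 = 9
Successor of B2 is M. ES(M) = max(sum(A), sum(B)) = max(14, 9) = 14
Free float = ES(successor) - EF(current) = 14 - 9 = 5

5


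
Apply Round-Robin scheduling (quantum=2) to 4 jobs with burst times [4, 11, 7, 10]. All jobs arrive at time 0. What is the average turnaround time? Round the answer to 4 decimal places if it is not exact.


Time quantum = 2
Execution trace:
  J1 runs 2 units, time = 2
  J2 runs 2 units, time = 4
  J3 runs 2 units, time = 6
  J4 runs 2 units, time = 8
  J1 runs 2 units, time = 10
  J2 runs 2 units, time = 12
  J3 runs 2 units, time = 14
  J4 runs 2 units, time = 16
  J2 runs 2 units, time = 18
  J3 runs 2 units, time = 20
  J4 runs 2 units, time = 22
  J2 runs 2 units, time = 24
  J3 runs 1 units, time = 25
  J4 runs 2 units, time = 27
  J2 runs 2 units, time = 29
  J4 runs 2 units, time = 31
  J2 runs 1 units, time = 32
Finish times: [10, 32, 25, 31]
Average turnaround = 98/4 = 24.5

24.5


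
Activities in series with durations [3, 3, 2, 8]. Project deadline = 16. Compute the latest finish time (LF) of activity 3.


LF(activity 3) = deadline - sum of successor durations
Successors: activities 4 through 4 with durations [8]
Sum of successor durations = 8
LF = 16 - 8 = 8

8


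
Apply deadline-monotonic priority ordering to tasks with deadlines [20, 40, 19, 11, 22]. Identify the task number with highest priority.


Sort tasks by relative deadline (ascending):
  Task 4: deadline = 11
  Task 3: deadline = 19
  Task 1: deadline = 20
  Task 5: deadline = 22
  Task 2: deadline = 40
Priority order (highest first): [4, 3, 1, 5, 2]
Highest priority task = 4

4


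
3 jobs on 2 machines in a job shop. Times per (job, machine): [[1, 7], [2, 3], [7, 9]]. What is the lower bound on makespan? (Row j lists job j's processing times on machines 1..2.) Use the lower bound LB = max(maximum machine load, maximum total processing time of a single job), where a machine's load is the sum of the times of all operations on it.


Machine loads:
  Machine 1: 1 + 2 + 7 = 10
  Machine 2: 7 + 3 + 9 = 19
Max machine load = 19
Job totals:
  Job 1: 8
  Job 2: 5
  Job 3: 16
Max job total = 16
Lower bound = max(19, 16) = 19

19


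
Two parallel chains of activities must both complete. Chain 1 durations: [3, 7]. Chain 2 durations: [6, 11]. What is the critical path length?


Path A total = 3 + 7 = 10
Path B total = 6 + 11 = 17
Critical path = longest path = max(10, 17) = 17

17


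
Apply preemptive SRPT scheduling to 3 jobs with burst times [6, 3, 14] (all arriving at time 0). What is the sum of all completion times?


Since all jobs arrive at t=0, SRPT equals SPT ordering.
SPT order: [3, 6, 14]
Completion times:
  Job 1: p=3, C=3
  Job 2: p=6, C=9
  Job 3: p=14, C=23
Total completion time = 3 + 9 + 23 = 35

35


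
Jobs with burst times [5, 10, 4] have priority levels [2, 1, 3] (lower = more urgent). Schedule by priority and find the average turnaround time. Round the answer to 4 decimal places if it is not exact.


Sort by priority (ascending = highest first):
Order: [(1, 10), (2, 5), (3, 4)]
Completion times:
  Priority 1, burst=10, C=10
  Priority 2, burst=5, C=15
  Priority 3, burst=4, C=19
Average turnaround = 44/3 = 14.6667

14.6667


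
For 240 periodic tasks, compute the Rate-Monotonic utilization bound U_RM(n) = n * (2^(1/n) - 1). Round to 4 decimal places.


Compute 2^(1/240) = 1.0028922879
Subtract 1: 1.0028922879 - 1 = 0.0028922879
Multiply by n: 240 * 0.0028922879 = 0.6941490960
Round to 4 dp: 0.6941

0.6941


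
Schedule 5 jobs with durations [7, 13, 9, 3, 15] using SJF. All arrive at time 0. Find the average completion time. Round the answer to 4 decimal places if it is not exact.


SJF order (ascending): [3, 7, 9, 13, 15]
Completion times:
  Job 1: burst=3, C=3
  Job 2: burst=7, C=10
  Job 3: burst=9, C=19
  Job 4: burst=13, C=32
  Job 5: burst=15, C=47
Average completion = 111/5 = 22.2

22.2


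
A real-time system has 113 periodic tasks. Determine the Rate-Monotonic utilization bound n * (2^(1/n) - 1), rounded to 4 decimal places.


Compute 2^(1/113) = 1.0061528976
Subtract 1: 1.0061528976 - 1 = 0.0061528976
Multiply by n: 113 * 0.0061528976 = 0.6952774288
Round to 4 dp: 0.6953

0.6953


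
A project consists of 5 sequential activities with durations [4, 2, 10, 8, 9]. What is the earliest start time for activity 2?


Activity 2 starts after activities 1 through 1 complete.
Predecessor durations: [4]
ES = 4 = 4

4


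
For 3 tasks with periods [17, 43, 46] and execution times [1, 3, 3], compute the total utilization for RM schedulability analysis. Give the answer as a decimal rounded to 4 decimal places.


Compute individual utilizations (exact fractions):
  Task 1: C/T = 1/17 (approx. 0.0588)
  Task 2: C/T = 3/43 (approx. 0.0698)
  Task 3: C/T = 3/46 (approx. 0.0652)
Total utilization U = 1/17 + 3/43 + 3/46 = 6517/33626
Rounded to 4 decimal places: U = 0.1938
RM (Liu & Layland) bound for 3 tasks = 0.779763; compare with U = 6517/33626 (approx. 0.193808)
U <= bound, so schedulable by RM sufficient condition.

0.1938


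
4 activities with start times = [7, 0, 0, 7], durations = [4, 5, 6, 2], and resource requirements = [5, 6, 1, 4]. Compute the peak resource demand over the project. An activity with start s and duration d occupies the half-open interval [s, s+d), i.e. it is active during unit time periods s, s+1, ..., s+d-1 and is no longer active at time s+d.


Each activity i is active on [start_i, start_i + duration_i).
Compute total resource usage per time slot:
  t=0: active resources = [6, 1], total = 7
  t=1: active resources = [6, 1], total = 7
  t=2: active resources = [6, 1], total = 7
  t=3: active resources = [6, 1], total = 7
  t=4: active resources = [6, 1], total = 7
  t=5: active resources = [1], total = 1
  t=6: active resources = [], total = 0
  t=7: active resources = [5, 4], total = 9
  t=8: active resources = [5, 4], total = 9
  t=9: active resources = [5], total = 5
  t=10: active resources = [5], total = 5
Peak resource demand = 9

9


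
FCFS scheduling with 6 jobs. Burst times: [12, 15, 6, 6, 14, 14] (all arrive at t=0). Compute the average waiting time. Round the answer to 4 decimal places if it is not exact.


FCFS order (as given): [12, 15, 6, 6, 14, 14]
Waiting times:
  Job 1: wait = 0
  Job 2: wait = 12
  Job 3: wait = 27
  Job 4: wait = 33
  Job 5: wait = 39
  Job 6: wait = 53
Sum of waiting times = 164
Average waiting time = 164/6 = 27.3333

27.3333


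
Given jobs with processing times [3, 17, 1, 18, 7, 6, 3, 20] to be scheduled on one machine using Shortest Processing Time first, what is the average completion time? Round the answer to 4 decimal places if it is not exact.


Sort jobs by processing time (SPT order): [1, 3, 3, 6, 7, 17, 18, 20]
Compute completion times sequentially:
  Job 1: processing = 1, completes at 1
  Job 2: processing = 3, completes at 4
  Job 3: processing = 3, completes at 7
  Job 4: processing = 6, completes at 13
  Job 5: processing = 7, completes at 20
  Job 6: processing = 17, completes at 37
  Job 7: processing = 18, completes at 55
  Job 8: processing = 20, completes at 75
Sum of completion times = 212
Average completion time = 212/8 = 26.5

26.5


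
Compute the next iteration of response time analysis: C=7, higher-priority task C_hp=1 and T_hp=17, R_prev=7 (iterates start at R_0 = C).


R_next = C + ceil(R_prev / T_hp) * C_hp
ceil(7 / 17) = ceil(0.4118) = 1
Interference = 1 * 1 = 1
R_next = 7 + 1 = 8

8


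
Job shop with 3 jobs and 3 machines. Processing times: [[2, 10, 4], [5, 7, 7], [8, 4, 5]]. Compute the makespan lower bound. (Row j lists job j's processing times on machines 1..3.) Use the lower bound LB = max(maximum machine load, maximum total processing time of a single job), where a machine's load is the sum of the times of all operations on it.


Machine loads:
  Machine 1: 2 + 5 + 8 = 15
  Machine 2: 10 + 7 + 4 = 21
  Machine 3: 4 + 7 + 5 = 16
Max machine load = 21
Job totals:
  Job 1: 16
  Job 2: 19
  Job 3: 17
Max job total = 19
Lower bound = max(21, 19) = 21

21


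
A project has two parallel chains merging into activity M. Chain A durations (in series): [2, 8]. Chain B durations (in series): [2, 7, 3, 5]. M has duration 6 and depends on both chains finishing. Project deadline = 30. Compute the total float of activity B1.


Forward pass: ES(B1) = sum of predecessors on chain B = 0
EF = ES + duration = 0 + 2 = 2
Backward pass: LF(M) = deadline = 30; LS(M) = 30 - 6 = 24
LF(B1) = LS(M) - sum(successors on chain B) = 24 - 15 = 9
LS = LF - duration = 9 - 2 = 7
Total float = LS - ES = 7 - 0 = 7

7


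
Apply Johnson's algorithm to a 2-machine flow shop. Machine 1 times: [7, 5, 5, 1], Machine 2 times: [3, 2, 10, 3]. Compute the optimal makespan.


Apply Johnson's rule:
  Group 1 (a <= b): [(4, 1, 3), (3, 5, 10)]
  Group 2 (a > b): [(1, 7, 3), (2, 5, 2)]
Optimal job order: [4, 3, 1, 2]
Schedule:
  Job 4: M1 done at 1, M2 done at 4
  Job 3: M1 done at 6, M2 done at 16
  Job 1: M1 done at 13, M2 done at 19
  Job 2: M1 done at 18, M2 done at 21
Makespan = 21

21


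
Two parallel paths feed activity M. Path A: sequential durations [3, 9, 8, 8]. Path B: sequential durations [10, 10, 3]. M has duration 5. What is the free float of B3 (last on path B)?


ES(B3) = sum of predecessors on chain B = 20
EF(B3) = ES + duration = 20 + 3 = 23
Successor of B3 is M. ES(M) = max(sum(A), sum(B)) = max(28, 23) = 28
Free float = ES(successor) - EF(current) = 28 - 23 = 5

5


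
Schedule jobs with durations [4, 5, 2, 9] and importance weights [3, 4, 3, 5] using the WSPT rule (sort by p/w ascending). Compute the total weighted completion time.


Compute p/w ratios and sort ascending (WSPT): [(2, 3), (5, 4), (4, 3), (9, 5)]
Compute weighted completion times:
  Job (p=2,w=3): C=2, w*C=3*2=6
  Job (p=5,w=4): C=7, w*C=4*7=28
  Job (p=4,w=3): C=11, w*C=3*11=33
  Job (p=9,w=5): C=20, w*C=5*20=100
Total weighted completion time = 167

167


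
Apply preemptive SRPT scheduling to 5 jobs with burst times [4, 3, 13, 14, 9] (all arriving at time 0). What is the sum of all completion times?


Since all jobs arrive at t=0, SRPT equals SPT ordering.
SPT order: [3, 4, 9, 13, 14]
Completion times:
  Job 1: p=3, C=3
  Job 2: p=4, C=7
  Job 3: p=9, C=16
  Job 4: p=13, C=29
  Job 5: p=14, C=43
Total completion time = 3 + 7 + 16 + 29 + 43 = 98

98


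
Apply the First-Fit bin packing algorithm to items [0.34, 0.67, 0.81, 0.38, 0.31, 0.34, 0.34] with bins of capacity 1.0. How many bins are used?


Place items sequentially using First-Fit:
  Item 0.34 -> new Bin 1
  Item 0.67 -> new Bin 2
  Item 0.81 -> new Bin 3
  Item 0.38 -> Bin 1 (now 0.72)
  Item 0.31 -> Bin 2 (now 0.98)
  Item 0.34 -> new Bin 4
  Item 0.34 -> Bin 4 (now 0.68)
Total bins used = 4

4


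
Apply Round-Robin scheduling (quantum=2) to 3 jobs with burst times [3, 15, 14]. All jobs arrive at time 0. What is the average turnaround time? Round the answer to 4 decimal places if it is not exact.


Time quantum = 2
Execution trace:
  J1 runs 2 units, time = 2
  J2 runs 2 units, time = 4
  J3 runs 2 units, time = 6
  J1 runs 1 units, time = 7
  J2 runs 2 units, time = 9
  J3 runs 2 units, time = 11
  J2 runs 2 units, time = 13
  J3 runs 2 units, time = 15
  J2 runs 2 units, time = 17
  J3 runs 2 units, time = 19
  J2 runs 2 units, time = 21
  J3 runs 2 units, time = 23
  J2 runs 2 units, time = 25
  J3 runs 2 units, time = 27
  J2 runs 2 units, time = 29
  J3 runs 2 units, time = 31
  J2 runs 1 units, time = 32
Finish times: [7, 32, 31]
Average turnaround = 70/3 = 23.3333

23.3333


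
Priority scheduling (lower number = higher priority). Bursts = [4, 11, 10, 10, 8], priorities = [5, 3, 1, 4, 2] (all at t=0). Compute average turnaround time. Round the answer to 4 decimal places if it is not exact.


Sort by priority (ascending = highest first):
Order: [(1, 10), (2, 8), (3, 11), (4, 10), (5, 4)]
Completion times:
  Priority 1, burst=10, C=10
  Priority 2, burst=8, C=18
  Priority 3, burst=11, C=29
  Priority 4, burst=10, C=39
  Priority 5, burst=4, C=43
Average turnaround = 139/5 = 27.8

27.8


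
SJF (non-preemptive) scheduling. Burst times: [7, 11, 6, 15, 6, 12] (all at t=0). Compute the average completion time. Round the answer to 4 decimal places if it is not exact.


SJF order (ascending): [6, 6, 7, 11, 12, 15]
Completion times:
  Job 1: burst=6, C=6
  Job 2: burst=6, C=12
  Job 3: burst=7, C=19
  Job 4: burst=11, C=30
  Job 5: burst=12, C=42
  Job 6: burst=15, C=57
Average completion = 166/6 = 27.6667

27.6667


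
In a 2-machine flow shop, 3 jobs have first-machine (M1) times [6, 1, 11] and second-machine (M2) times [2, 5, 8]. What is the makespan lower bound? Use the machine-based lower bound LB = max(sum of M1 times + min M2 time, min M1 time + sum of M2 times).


LB1 = sum(M1 times) + min(M2 times) = 18 + 2 = 20
LB2 = min(M1 times) + sum(M2 times) = 1 + 15 = 16
Lower bound = max(LB1, LB2) = max(20, 16) = 20

20


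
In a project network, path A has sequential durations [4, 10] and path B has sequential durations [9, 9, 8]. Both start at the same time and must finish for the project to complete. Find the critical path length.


Path A total = 4 + 10 = 14
Path B total = 9 + 9 + 8 = 26
Critical path = longest path = max(14, 26) = 26

26


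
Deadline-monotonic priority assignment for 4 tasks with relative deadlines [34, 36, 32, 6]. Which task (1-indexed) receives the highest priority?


Sort tasks by relative deadline (ascending):
  Task 4: deadline = 6
  Task 3: deadline = 32
  Task 1: deadline = 34
  Task 2: deadline = 36
Priority order (highest first): [4, 3, 1, 2]
Highest priority task = 4

4


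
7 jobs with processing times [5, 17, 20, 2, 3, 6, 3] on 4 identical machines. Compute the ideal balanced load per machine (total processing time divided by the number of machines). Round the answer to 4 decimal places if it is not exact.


Total processing time = 5 + 17 + 20 + 2 + 3 + 6 + 3 = 56
Number of machines = 4
Ideal balanced load = 56 / 4 = 14.0

14.0


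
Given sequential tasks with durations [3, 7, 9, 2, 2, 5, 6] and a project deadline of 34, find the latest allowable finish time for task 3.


LF(activity 3) = deadline - sum of successor durations
Successors: activities 4 through 7 with durations [2, 2, 5, 6]
Sum of successor durations = 15
LF = 34 - 15 = 19

19


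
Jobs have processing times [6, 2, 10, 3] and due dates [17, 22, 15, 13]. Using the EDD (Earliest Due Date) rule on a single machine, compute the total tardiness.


Sort by due date (EDD order): [(3, 13), (10, 15), (6, 17), (2, 22)]
Compute completion times and tardiness:
  Job 1: p=3, d=13, C=3, tardiness=max(0,3-13)=0
  Job 2: p=10, d=15, C=13, tardiness=max(0,13-15)=0
  Job 3: p=6, d=17, C=19, tardiness=max(0,19-17)=2
  Job 4: p=2, d=22, C=21, tardiness=max(0,21-22)=0
Total tardiness = 2

2


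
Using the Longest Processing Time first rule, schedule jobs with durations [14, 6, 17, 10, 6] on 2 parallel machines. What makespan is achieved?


Sort jobs in decreasing order (LPT): [17, 14, 10, 6, 6]
Assign each job to the least loaded machine:
  Machine 1: jobs [17, 6, 6], load = 29
  Machine 2: jobs [14, 10], load = 24
Makespan = max load = 29

29


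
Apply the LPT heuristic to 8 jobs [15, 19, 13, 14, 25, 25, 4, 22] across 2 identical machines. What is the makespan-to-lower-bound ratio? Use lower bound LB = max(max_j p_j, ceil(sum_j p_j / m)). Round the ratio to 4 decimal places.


LPT order: [25, 25, 22, 19, 15, 14, 13, 4]
Machine loads after assignment: [65, 72]
LPT makespan = 72
Lower bound = max(max_job, ceil(total/2)) = max(25, 69) = 69
Ratio = 72 / 69 = 1.0435

1.0435


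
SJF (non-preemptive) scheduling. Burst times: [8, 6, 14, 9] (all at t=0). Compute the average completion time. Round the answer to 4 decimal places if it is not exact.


SJF order (ascending): [6, 8, 9, 14]
Completion times:
  Job 1: burst=6, C=6
  Job 2: burst=8, C=14
  Job 3: burst=9, C=23
  Job 4: burst=14, C=37
Average completion = 80/4 = 20.0

20.0


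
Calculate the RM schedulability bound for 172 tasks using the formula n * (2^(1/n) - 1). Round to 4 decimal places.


Compute 2^(1/172) = 1.0040380565
Subtract 1: 1.0040380565 - 1 = 0.0040380565
Multiply by n: 172 * 0.0040380565 = 0.6945457180
Round to 4 dp: 0.6945

0.6945


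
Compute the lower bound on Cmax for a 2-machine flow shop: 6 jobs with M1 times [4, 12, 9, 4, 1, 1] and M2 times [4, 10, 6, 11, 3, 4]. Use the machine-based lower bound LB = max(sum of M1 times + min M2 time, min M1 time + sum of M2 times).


LB1 = sum(M1 times) + min(M2 times) = 31 + 3 = 34
LB2 = min(M1 times) + sum(M2 times) = 1 + 38 = 39
Lower bound = max(LB1, LB2) = max(34, 39) = 39

39


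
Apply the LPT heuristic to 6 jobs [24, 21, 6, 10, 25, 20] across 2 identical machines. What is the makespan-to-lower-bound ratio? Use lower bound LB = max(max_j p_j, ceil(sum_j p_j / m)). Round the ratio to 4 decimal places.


LPT order: [25, 24, 21, 20, 10, 6]
Machine loads after assignment: [55, 51]
LPT makespan = 55
Lower bound = max(max_job, ceil(total/2)) = max(25, 53) = 53
Ratio = 55 / 53 = 1.0377

1.0377


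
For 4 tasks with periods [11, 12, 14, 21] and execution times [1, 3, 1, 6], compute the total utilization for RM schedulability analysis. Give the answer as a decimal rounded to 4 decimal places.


Compute individual utilizations (exact fractions):
  Task 1: C/T = 1/11 (approx. 0.0909)
  Task 2: C/T = 3/12 = 1/4 (approx. 0.25)
  Task 3: C/T = 1/14 (approx. 0.0714)
  Task 4: C/T = 6/21 = 2/7 (approx. 0.2857)
Total utilization U = 1/11 + 1/4 + 1/14 + 2/7 = 215/308
Rounded to 4 decimal places: U = 0.6981
RM (Liu & Layland) bound for 4 tasks = 0.756828; compare with U = 215/308 (approx. 0.698052)
U <= bound, so schedulable by RM sufficient condition.

0.6981


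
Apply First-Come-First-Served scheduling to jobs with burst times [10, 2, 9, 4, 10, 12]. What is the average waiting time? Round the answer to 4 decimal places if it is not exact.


FCFS order (as given): [10, 2, 9, 4, 10, 12]
Waiting times:
  Job 1: wait = 0
  Job 2: wait = 10
  Job 3: wait = 12
  Job 4: wait = 21
  Job 5: wait = 25
  Job 6: wait = 35
Sum of waiting times = 103
Average waiting time = 103/6 = 17.1667

17.1667


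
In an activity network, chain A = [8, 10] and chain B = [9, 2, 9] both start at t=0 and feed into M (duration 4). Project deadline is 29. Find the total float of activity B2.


Forward pass: ES(B2) = sum of predecessors on chain B = 9
EF = ES + duration = 9 + 2 = 11
Backward pass: LF(M) = deadline = 29; LS(M) = 29 - 4 = 25
LF(B2) = LS(M) - sum(successors on chain B) = 25 - 9 = 16
LS = LF - duration = 16 - 2 = 14
Total float = LS - ES = 14 - 9 = 5

5


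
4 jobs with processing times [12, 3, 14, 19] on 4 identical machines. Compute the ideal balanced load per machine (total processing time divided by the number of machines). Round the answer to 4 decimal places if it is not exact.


Total processing time = 12 + 3 + 14 + 19 = 48
Number of machines = 4
Ideal balanced load = 48 / 4 = 12.0

12.0


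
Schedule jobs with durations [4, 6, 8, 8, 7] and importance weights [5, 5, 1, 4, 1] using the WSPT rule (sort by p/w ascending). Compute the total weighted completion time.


Compute p/w ratios and sort ascending (WSPT): [(4, 5), (6, 5), (8, 4), (7, 1), (8, 1)]
Compute weighted completion times:
  Job (p=4,w=5): C=4, w*C=5*4=20
  Job (p=6,w=5): C=10, w*C=5*10=50
  Job (p=8,w=4): C=18, w*C=4*18=72
  Job (p=7,w=1): C=25, w*C=1*25=25
  Job (p=8,w=1): C=33, w*C=1*33=33
Total weighted completion time = 200

200


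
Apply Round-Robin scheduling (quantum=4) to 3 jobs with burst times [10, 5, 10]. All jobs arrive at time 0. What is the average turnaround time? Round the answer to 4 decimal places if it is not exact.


Time quantum = 4
Execution trace:
  J1 runs 4 units, time = 4
  J2 runs 4 units, time = 8
  J3 runs 4 units, time = 12
  J1 runs 4 units, time = 16
  J2 runs 1 units, time = 17
  J3 runs 4 units, time = 21
  J1 runs 2 units, time = 23
  J3 runs 2 units, time = 25
Finish times: [23, 17, 25]
Average turnaround = 65/3 = 21.6667

21.6667
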